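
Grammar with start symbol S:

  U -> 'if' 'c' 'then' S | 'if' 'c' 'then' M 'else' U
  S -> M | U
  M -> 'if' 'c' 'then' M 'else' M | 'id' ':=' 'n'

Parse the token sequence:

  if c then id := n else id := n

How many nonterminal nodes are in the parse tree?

4

[S [M if c then [M id := n] else [M id := n]]]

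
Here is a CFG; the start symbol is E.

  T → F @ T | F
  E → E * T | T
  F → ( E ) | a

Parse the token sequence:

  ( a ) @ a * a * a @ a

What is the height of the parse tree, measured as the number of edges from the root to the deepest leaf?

[E [E [E [T [F ( [E [T [F a]]] )] @ [T [F a]]]] * [T [F a]]] * [T [F a] @ [T [F a]]]]

8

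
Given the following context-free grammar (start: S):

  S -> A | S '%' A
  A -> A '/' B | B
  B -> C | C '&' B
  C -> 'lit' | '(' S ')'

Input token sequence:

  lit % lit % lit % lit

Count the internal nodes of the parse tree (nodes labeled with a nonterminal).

16

[S [S [S [S [A [B [C lit]]]] % [A [B [C lit]]]] % [A [B [C lit]]]] % [A [B [C lit]]]]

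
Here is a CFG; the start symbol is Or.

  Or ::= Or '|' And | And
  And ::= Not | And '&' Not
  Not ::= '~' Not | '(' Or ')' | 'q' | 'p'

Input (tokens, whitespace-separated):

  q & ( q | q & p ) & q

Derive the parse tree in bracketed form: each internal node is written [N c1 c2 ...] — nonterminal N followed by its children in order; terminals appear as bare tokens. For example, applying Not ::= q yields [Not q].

[Or [And [And [And [Not q]] & [Not ( [Or [Or [And [Not q]]] | [And [And [Not q]] & [Not p]]] )]] & [Not q]]]

Or
And
And & Not
And & Not & Not
Not & Not & Not
q & Not & Not
q & ( Or ) & Not
q & ( Or | And ) & Not
q & ( And | And ) & Not
q & ( Not | And ) & Not
q & ( q | And ) & Not
q & ( q | And & Not ) & Not
q & ( q | Not & Not ) & Not
q & ( q | q & Not ) & Not
q & ( q | q & p ) & Not
q & ( q | q & p ) & q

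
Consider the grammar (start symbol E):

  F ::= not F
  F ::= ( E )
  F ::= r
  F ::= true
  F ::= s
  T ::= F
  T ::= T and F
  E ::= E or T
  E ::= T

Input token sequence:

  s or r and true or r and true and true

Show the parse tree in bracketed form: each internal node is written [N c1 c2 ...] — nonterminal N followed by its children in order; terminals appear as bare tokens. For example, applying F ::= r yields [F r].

E
E or T
E or T or T
T or T or T
F or T or T
s or T or T
s or T and F or T
s or F and F or T
s or r and F or T
s or r and true or T
s or r and true or T and F
s or r and true or T and F and F
s or r and true or F and F and F
s or r and true or r and F and F
s or r and true or r and true and F
s or r and true or r and true and true

[E [E [E [T [F s]]] or [T [T [F r]] and [F true]]] or [T [T [T [F r]] and [F true]] and [F true]]]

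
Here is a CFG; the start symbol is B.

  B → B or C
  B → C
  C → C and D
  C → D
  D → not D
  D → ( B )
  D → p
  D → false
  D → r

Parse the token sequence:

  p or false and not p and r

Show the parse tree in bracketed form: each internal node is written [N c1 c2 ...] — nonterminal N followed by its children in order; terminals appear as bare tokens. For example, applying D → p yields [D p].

B
B or C
C or C
D or C
p or C
p or C and D
p or C and D and D
p or D and D and D
p or false and D and D
p or false and not D and D
p or false and not p and D
p or false and not p and r

[B [B [C [D p]]] or [C [C [C [D false]] and [D not [D p]]] and [D r]]]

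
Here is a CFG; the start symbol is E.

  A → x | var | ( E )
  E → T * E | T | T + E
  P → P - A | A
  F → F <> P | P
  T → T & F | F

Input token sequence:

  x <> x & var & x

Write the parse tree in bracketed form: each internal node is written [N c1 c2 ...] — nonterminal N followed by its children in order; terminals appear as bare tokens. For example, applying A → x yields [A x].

[E [T [T [T [F [F [P [A x]]] <> [P [A x]]]] & [F [P [A var]]]] & [F [P [A x]]]]]

E
T
T & F
T & F & F
F & F & F
F <> P & F & F
P <> P & F & F
A <> P & F & F
x <> P & F & F
x <> A & F & F
x <> x & F & F
x <> x & P & F
x <> x & A & F
x <> x & var & F
x <> x & var & P
x <> x & var & A
x <> x & var & x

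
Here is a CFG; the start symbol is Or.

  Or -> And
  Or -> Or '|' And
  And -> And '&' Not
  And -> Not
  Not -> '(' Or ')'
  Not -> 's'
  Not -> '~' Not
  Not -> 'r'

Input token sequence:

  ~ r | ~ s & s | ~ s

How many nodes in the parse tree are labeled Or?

[Or [Or [Or [And [Not ~ [Not r]]]] | [And [And [Not ~ [Not s]]] & [Not s]]] | [And [Not ~ [Not s]]]]

3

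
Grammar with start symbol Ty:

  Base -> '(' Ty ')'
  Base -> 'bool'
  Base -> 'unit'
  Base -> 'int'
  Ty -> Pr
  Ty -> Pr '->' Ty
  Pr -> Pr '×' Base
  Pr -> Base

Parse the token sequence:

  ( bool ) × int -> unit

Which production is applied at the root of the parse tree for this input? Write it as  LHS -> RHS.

Ty -> Pr '->' Ty

[Ty [Pr [Pr [Base ( [Ty [Pr [Base bool]]] )]] × [Base int]] -> [Ty [Pr [Base unit]]]]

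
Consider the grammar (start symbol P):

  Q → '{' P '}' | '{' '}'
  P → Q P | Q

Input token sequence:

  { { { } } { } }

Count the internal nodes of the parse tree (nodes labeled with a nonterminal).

[P [Q { [P [Q { [P [Q { }]] }] [P [Q { }]]] }]]

8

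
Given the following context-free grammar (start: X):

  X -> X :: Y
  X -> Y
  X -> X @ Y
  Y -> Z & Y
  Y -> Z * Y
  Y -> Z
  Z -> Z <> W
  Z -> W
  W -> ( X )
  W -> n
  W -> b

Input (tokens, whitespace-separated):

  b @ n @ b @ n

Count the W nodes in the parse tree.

[X [X [X [X [Y [Z [W b]]]] @ [Y [Z [W n]]]] @ [Y [Z [W b]]]] @ [Y [Z [W n]]]]

4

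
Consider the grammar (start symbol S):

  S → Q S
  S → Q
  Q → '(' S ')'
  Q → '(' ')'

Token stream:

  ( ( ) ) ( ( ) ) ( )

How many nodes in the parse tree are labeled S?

[S [Q ( [S [Q ( )]] )] [S [Q ( [S [Q ( )]] )] [S [Q ( )]]]]

5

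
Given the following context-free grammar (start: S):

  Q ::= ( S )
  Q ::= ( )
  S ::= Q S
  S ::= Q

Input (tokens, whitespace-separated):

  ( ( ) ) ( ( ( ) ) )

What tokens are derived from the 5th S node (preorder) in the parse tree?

[S [Q ( [S [Q ( )]] )] [S [Q ( [S [Q ( [S [Q ( )]] )]] )]]]

( )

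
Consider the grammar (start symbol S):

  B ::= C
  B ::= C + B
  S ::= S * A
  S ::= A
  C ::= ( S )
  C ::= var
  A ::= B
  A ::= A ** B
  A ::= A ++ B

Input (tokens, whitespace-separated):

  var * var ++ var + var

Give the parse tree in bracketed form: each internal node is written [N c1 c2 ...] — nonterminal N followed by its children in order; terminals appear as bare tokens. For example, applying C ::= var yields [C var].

[S [S [A [B [C var]]]] * [A [A [B [C var]]] ++ [B [C var] + [B [C var]]]]]

S
S * A
A * A
B * A
C * A
var * A
var * A ++ B
var * B ++ B
var * C ++ B
var * var ++ B
var * var ++ C + B
var * var ++ var + B
var * var ++ var + C
var * var ++ var + var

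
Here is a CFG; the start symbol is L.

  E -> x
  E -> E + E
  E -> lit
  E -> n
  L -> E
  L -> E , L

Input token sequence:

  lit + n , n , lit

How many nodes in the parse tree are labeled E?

[L [E [E lit] + [E n]] , [L [E n] , [L [E lit]]]]

5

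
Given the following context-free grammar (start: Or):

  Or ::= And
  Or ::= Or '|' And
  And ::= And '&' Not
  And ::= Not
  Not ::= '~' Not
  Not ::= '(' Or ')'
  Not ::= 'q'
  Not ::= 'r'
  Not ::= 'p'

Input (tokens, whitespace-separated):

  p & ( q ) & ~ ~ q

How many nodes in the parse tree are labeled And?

4

[Or [And [And [And [Not p]] & [Not ( [Or [And [Not q]]] )]] & [Not ~ [Not ~ [Not q]]]]]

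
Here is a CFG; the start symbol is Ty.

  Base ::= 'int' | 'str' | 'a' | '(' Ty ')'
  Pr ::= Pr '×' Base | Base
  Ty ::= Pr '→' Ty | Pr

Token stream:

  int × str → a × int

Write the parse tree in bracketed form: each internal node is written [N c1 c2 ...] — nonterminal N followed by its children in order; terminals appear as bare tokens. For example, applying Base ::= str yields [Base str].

Ty
Pr → Ty
Pr × Base → Ty
Base × Base → Ty
int × Base → Ty
int × str → Ty
int × str → Pr
int × str → Pr × Base
int × str → Base × Base
int × str → a × Base
int × str → a × int

[Ty [Pr [Pr [Base int]] × [Base str]] → [Ty [Pr [Pr [Base a]] × [Base int]]]]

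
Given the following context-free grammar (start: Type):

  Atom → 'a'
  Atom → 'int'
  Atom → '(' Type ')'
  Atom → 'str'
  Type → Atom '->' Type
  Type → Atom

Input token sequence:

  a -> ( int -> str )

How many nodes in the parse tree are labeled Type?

[Type [Atom a] -> [Type [Atom ( [Type [Atom int] -> [Type [Atom str]]] )]]]

4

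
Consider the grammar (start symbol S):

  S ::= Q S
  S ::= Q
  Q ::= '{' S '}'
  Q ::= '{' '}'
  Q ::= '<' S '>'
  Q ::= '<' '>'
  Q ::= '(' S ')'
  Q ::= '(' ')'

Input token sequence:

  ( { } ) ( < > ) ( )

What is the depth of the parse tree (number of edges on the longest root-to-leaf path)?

[S [Q ( [S [Q { }]] )] [S [Q ( [S [Q < >]] )] [S [Q ( )]]]]

5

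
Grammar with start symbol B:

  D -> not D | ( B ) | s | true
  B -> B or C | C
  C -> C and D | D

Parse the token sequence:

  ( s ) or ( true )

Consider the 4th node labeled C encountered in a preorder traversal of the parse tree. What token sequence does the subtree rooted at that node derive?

true

[B [B [C [D ( [B [C [D s]]] )]]] or [C [D ( [B [C [D true]]] )]]]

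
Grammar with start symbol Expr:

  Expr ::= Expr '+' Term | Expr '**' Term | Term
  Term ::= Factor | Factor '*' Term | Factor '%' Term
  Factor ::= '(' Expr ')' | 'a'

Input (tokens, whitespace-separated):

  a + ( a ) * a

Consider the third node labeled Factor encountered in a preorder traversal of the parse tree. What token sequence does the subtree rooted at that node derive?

[Expr [Expr [Term [Factor a]]] + [Term [Factor ( [Expr [Term [Factor a]]] )] * [Term [Factor a]]]]

a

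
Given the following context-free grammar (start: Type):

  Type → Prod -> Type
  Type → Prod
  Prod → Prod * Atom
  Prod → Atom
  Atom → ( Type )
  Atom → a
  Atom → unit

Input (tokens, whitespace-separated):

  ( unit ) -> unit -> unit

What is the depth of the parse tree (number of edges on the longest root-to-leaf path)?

6

[Type [Prod [Atom ( [Type [Prod [Atom unit]]] )]] -> [Type [Prod [Atom unit]] -> [Type [Prod [Atom unit]]]]]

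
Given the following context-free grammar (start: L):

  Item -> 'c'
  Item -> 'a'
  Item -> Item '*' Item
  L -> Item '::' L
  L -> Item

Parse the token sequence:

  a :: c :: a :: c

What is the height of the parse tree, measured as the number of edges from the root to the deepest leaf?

[L [Item a] :: [L [Item c] :: [L [Item a] :: [L [Item c]]]]]

5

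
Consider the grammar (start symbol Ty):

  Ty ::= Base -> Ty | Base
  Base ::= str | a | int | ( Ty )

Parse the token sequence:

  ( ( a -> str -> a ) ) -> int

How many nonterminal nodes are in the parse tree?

12

[Ty [Base ( [Ty [Base ( [Ty [Base a] -> [Ty [Base str] -> [Ty [Base a]]]] )]] )] -> [Ty [Base int]]]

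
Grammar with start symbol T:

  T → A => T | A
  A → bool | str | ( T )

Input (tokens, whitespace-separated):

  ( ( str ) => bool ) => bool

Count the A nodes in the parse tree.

5

[T [A ( [T [A ( [T [A str]] )] => [T [A bool]]] )] => [T [A bool]]]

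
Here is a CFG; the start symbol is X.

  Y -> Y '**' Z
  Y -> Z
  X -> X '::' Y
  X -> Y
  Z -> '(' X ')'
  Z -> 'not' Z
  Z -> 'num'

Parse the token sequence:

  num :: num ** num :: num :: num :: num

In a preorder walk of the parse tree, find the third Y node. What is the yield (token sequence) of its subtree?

num

[X [X [X [X [X [Y [Z num]]] :: [Y [Y [Z num]] ** [Z num]]] :: [Y [Z num]]] :: [Y [Z num]]] :: [Y [Z num]]]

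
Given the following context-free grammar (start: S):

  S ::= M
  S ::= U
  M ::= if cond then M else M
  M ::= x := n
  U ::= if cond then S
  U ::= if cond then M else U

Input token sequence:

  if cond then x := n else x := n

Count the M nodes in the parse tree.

3

[S [M if cond then [M x := n] else [M x := n]]]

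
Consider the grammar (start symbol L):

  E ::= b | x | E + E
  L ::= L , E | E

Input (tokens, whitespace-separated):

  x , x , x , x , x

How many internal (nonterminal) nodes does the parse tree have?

[L [L [L [L [L [E x]] , [E x]] , [E x]] , [E x]] , [E x]]

10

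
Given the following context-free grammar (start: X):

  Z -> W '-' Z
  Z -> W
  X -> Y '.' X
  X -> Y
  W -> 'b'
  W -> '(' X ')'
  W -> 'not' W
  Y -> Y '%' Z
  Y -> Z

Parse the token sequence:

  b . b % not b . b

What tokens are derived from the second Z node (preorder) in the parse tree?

[X [Y [Z [W b]]] . [X [Y [Y [Z [W b]]] % [Z [W not [W b]]]] . [X [Y [Z [W b]]]]]]

b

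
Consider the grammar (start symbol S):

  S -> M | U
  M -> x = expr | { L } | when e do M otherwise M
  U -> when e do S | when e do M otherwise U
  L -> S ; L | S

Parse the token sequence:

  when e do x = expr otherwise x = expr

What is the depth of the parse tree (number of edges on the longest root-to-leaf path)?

3

[S [M when e do [M x = expr] otherwise [M x = expr]]]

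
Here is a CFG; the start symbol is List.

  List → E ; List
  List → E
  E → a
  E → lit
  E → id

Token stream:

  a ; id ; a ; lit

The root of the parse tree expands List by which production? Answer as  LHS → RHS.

[List [E a] ; [List [E id] ; [List [E a] ; [List [E lit]]]]]

List → E ; List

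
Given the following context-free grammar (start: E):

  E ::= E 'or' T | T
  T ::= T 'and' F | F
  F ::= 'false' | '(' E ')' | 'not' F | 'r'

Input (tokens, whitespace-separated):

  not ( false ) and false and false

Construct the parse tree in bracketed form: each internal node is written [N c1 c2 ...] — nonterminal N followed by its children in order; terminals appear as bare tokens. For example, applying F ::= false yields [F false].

E
T
T and F
T and F and F
F and F and F
not F and F and F
not ( E ) and F and F
not ( T ) and F and F
not ( F ) and F and F
not ( false ) and F and F
not ( false ) and false and F
not ( false ) and false and false

[E [T [T [T [F not [F ( [E [T [F false]]] )]]] and [F false]] and [F false]]]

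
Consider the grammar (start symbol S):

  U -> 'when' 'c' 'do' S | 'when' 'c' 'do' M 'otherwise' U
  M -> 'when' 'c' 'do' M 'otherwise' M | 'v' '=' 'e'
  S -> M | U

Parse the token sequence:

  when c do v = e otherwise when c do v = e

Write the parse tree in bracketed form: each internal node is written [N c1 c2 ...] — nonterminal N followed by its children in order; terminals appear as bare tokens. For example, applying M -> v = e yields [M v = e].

[S [U when c do [M v = e] otherwise [U when c do [S [M v = e]]]]]

S
U
when c do M otherwise U
when c do v = e otherwise U
when c do v = e otherwise when c do S
when c do v = e otherwise when c do M
when c do v = e otherwise when c do v = e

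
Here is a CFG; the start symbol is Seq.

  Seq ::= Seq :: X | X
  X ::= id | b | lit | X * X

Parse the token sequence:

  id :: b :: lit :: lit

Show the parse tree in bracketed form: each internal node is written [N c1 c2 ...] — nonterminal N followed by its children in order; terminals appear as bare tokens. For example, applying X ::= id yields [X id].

Seq
Seq :: X
Seq :: X :: X
Seq :: X :: X :: X
X :: X :: X :: X
id :: X :: X :: X
id :: b :: X :: X
id :: b :: lit :: X
id :: b :: lit :: lit

[Seq [Seq [Seq [Seq [X id]] :: [X b]] :: [X lit]] :: [X lit]]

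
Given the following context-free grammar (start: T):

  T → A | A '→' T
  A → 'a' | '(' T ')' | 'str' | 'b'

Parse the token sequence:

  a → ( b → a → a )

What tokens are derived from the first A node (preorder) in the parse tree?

[T [A a] → [T [A ( [T [A b] → [T [A a] → [T [A a]]]] )]]]

a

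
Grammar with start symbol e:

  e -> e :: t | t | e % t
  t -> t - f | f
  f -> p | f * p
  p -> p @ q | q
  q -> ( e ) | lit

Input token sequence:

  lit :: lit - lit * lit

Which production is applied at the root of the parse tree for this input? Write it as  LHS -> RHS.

e -> e :: t

[e [e [t [f [p [q lit]]]]] :: [t [t [f [p [q lit]]]] - [f [f [p [q lit]]] * [p [q lit]]]]]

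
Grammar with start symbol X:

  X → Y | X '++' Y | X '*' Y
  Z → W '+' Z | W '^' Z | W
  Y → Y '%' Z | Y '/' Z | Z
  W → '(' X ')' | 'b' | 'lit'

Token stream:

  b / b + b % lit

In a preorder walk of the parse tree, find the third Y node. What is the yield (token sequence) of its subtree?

[X [Y [Y [Y [Z [W b]]] / [Z [W b] + [Z [W b]]]] % [Z [W lit]]]]

b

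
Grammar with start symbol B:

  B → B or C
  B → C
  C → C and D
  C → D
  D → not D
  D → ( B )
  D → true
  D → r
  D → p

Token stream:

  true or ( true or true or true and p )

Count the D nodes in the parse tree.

[B [B [C [D true]]] or [C [D ( [B [B [B [C [D true]]] or [C [D true]]] or [C [C [D true]] and [D p]]] )]]]

6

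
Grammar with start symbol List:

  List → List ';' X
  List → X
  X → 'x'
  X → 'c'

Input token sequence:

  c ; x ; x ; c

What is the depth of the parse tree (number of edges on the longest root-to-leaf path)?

[List [List [List [List [X c]] ; [X x]] ; [X x]] ; [X c]]

5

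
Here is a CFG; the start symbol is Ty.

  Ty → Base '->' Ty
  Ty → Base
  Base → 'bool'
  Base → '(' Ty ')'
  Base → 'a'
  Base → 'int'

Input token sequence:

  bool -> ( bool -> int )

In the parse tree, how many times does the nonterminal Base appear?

4

[Ty [Base bool] -> [Ty [Base ( [Ty [Base bool] -> [Ty [Base int]]] )]]]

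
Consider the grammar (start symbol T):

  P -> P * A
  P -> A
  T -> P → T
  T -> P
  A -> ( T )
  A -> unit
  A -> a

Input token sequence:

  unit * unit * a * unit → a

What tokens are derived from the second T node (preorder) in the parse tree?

a

[T [P [P [P [P [A unit]] * [A unit]] * [A a]] * [A unit]] → [T [P [A a]]]]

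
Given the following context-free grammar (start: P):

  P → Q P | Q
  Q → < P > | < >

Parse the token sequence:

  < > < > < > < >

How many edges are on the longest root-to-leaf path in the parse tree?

[P [Q < >] [P [Q < >] [P [Q < >] [P [Q < >]]]]]

5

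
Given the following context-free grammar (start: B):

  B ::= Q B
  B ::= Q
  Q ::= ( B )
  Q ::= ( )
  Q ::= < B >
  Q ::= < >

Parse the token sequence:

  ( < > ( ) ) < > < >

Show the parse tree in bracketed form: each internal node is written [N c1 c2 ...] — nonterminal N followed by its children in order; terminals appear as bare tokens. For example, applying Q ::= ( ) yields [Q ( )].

B
Q B
( B ) B
( Q B ) B
( < > B ) B
( < > Q ) B
( < > ( ) ) B
( < > ( ) ) Q B
( < > ( ) ) < > B
( < > ( ) ) < > Q
( < > ( ) ) < > < >

[B [Q ( [B [Q < >] [B [Q ( )]]] )] [B [Q < >] [B [Q < >]]]]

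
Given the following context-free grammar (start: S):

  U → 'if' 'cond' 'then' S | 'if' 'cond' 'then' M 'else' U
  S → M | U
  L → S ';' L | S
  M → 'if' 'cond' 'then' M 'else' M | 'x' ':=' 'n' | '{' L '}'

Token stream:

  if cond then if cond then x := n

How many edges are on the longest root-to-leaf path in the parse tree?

6

[S [U if cond then [S [U if cond then [S [M x := n]]]]]]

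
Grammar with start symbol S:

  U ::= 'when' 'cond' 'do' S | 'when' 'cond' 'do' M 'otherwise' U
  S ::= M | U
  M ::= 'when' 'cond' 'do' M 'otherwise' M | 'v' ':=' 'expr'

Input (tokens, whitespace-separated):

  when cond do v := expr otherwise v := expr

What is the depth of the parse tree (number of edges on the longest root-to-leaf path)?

3

[S [M when cond do [M v := expr] otherwise [M v := expr]]]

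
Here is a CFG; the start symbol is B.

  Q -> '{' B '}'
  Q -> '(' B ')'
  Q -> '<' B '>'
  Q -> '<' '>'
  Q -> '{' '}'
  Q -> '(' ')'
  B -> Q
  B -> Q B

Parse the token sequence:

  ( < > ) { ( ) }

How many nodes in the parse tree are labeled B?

[B [Q ( [B [Q < >]] )] [B [Q { [B [Q ( )]] }]]]

4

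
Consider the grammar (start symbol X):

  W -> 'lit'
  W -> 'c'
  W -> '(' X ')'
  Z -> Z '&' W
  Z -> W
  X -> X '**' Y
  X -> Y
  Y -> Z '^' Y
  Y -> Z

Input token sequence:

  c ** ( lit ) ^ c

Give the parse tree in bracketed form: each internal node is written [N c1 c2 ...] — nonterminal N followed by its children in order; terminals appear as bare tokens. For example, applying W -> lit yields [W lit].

X
X ** Y
Y ** Y
Z ** Y
W ** Y
c ** Y
c ** Z ^ Y
c ** W ^ Y
c ** ( X ) ^ Y
c ** ( Y ) ^ Y
c ** ( Z ) ^ Y
c ** ( W ) ^ Y
c ** ( lit ) ^ Y
c ** ( lit ) ^ Z
c ** ( lit ) ^ W
c ** ( lit ) ^ c

[X [X [Y [Z [W c]]]] ** [Y [Z [W ( [X [Y [Z [W lit]]]] )]] ^ [Y [Z [W c]]]]]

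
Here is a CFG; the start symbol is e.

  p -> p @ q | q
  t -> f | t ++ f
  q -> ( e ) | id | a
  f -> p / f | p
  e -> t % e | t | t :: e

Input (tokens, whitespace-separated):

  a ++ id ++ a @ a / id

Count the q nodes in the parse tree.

5

[e [t [t [t [f [p [q a]]]] ++ [f [p [q id]]]] ++ [f [p [p [q a]] @ [q a]] / [f [p [q id]]]]]]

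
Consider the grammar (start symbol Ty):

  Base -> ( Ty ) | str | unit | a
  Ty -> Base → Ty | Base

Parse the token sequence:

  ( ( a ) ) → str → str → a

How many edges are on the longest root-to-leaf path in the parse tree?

6

[Ty [Base ( [Ty [Base ( [Ty [Base a]] )]] )] → [Ty [Base str] → [Ty [Base str] → [Ty [Base a]]]]]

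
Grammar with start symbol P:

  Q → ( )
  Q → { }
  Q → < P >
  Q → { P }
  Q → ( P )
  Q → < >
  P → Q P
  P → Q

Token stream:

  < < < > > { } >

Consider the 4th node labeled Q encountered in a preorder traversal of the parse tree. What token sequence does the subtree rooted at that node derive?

{ }

[P [Q < [P [Q < [P [Q < >]] >] [P [Q { }]]] >]]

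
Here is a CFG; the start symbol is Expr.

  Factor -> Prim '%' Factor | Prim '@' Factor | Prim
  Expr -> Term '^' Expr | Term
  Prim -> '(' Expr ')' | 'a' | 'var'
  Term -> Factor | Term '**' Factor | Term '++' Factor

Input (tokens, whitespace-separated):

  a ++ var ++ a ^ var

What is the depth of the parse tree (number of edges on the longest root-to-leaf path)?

6

[Expr [Term [Term [Term [Factor [Prim a]]] ++ [Factor [Prim var]]] ++ [Factor [Prim a]]] ^ [Expr [Term [Factor [Prim var]]]]]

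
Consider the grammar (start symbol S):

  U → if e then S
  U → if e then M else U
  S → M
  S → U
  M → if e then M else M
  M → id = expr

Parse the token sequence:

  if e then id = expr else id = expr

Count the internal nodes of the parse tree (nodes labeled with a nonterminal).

4

[S [M if e then [M id = expr] else [M id = expr]]]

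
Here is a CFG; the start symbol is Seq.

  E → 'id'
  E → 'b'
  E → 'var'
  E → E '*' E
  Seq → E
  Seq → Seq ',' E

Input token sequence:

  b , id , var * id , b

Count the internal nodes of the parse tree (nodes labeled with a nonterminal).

10

[Seq [Seq [Seq [Seq [E b]] , [E id]] , [E [E var] * [E id]]] , [E b]]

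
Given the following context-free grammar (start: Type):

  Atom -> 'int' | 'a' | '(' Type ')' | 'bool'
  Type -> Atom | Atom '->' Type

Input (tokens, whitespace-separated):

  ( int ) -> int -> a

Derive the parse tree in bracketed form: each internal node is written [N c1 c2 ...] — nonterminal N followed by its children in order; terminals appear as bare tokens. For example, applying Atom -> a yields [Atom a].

Type
Atom -> Type
( Type ) -> Type
( Atom ) -> Type
( int ) -> Type
( int ) -> Atom -> Type
( int ) -> int -> Type
( int ) -> int -> Atom
( int ) -> int -> a

[Type [Atom ( [Type [Atom int]] )] -> [Type [Atom int] -> [Type [Atom a]]]]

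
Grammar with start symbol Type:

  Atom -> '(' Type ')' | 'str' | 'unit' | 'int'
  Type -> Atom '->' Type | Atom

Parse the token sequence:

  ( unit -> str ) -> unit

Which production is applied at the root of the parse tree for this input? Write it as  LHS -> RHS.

Type -> Atom '->' Type

[Type [Atom ( [Type [Atom unit] -> [Type [Atom str]]] )] -> [Type [Atom unit]]]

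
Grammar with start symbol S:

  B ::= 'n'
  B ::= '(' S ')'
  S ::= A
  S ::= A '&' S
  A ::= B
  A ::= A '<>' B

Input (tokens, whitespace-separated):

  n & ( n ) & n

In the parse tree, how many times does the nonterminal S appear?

[S [A [B n]] & [S [A [B ( [S [A [B n]]] )]] & [S [A [B n]]]]]

4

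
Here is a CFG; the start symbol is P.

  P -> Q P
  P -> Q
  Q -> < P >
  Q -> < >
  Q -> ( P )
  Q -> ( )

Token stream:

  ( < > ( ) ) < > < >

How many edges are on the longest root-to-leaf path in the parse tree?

[P [Q ( [P [Q < >] [P [Q ( )]]] )] [P [Q < >] [P [Q < >]]]]

5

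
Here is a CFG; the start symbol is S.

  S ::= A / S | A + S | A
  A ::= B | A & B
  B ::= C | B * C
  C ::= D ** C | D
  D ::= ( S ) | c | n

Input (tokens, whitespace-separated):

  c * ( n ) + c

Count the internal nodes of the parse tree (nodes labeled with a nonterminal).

[S [A [B [B [C [D c]]] * [C [D ( [S [A [B [C [D n]]]]] )]]]] + [S [A [B [C [D c]]]]]]

18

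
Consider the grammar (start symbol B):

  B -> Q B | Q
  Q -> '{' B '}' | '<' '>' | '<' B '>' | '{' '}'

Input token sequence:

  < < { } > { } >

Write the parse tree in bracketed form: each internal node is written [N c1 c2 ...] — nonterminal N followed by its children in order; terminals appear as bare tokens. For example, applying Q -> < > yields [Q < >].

B
Q
< B >
< Q B >
< < B > B >
< < Q > B >
< < { } > B >
< < { } > Q >
< < { } > { } >

[B [Q < [B [Q < [B [Q { }]] >] [B [Q { }]]] >]]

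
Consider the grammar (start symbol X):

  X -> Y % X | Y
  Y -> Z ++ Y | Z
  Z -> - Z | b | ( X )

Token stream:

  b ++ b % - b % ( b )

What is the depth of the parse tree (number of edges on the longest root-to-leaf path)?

8

[X [Y [Z b] ++ [Y [Z b]]] % [X [Y [Z - [Z b]]] % [X [Y [Z ( [X [Y [Z b]]] )]]]]]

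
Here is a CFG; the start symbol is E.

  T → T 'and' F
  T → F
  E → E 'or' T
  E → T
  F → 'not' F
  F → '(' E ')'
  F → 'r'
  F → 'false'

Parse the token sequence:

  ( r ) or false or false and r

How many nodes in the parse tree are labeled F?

5

[E [E [E [T [F ( [E [T [F r]]] )]]] or [T [F false]]] or [T [T [F false]] and [F r]]]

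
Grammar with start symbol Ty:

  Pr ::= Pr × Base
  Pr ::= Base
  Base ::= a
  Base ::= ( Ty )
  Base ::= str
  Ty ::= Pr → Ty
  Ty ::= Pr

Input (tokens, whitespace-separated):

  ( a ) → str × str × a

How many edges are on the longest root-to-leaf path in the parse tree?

6

[Ty [Pr [Base ( [Ty [Pr [Base a]]] )]] → [Ty [Pr [Pr [Pr [Base str]] × [Base str]] × [Base a]]]]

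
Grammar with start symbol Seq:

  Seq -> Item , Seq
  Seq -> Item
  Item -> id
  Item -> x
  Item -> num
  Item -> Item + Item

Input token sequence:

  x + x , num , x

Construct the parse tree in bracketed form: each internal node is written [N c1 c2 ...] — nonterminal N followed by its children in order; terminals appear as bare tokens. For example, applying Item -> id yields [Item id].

Seq
Item , Seq
Item + Item , Seq
x + Item , Seq
x + x , Seq
x + x , Item , Seq
x + x , num , Seq
x + x , num , Item
x + x , num , x

[Seq [Item [Item x] + [Item x]] , [Seq [Item num] , [Seq [Item x]]]]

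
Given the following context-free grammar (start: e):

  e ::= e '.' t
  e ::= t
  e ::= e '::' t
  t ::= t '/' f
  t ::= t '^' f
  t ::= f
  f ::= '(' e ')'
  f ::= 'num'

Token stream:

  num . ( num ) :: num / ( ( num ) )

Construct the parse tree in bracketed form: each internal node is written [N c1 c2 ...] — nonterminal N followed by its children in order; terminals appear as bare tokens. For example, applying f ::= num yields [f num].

[e [e [e [t [f num]]] . [t [f ( [e [t [f num]]] )]]] :: [t [t [f num]] / [f ( [e [t [f ( [e [t [f num]]] )]]] )]]]

e
e :: t
e . t :: t
t . t :: t
f . t :: t
num . t :: t
num . f :: t
num . ( e ) :: t
num . ( t ) :: t
num . ( f ) :: t
num . ( num ) :: t
num . ( num ) :: t / f
num . ( num ) :: f / f
num . ( num ) :: num / f
num . ( num ) :: num / ( e )
num . ( num ) :: num / ( t )
num . ( num ) :: num / ( f )
num . ( num ) :: num / ( ( e ) )
num . ( num ) :: num / ( ( t ) )
num . ( num ) :: num / ( ( f ) )
num . ( num ) :: num / ( ( num ) )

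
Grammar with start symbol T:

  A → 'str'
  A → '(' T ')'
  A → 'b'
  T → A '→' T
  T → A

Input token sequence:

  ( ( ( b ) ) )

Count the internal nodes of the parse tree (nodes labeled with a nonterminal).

[T [A ( [T [A ( [T [A ( [T [A b]] )]] )]] )]]

8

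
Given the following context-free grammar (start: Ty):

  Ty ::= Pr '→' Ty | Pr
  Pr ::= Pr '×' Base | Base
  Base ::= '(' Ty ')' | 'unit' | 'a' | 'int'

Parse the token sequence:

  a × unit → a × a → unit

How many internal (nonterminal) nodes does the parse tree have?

13

[Ty [Pr [Pr [Base a]] × [Base unit]] → [Ty [Pr [Pr [Base a]] × [Base a]] → [Ty [Pr [Base unit]]]]]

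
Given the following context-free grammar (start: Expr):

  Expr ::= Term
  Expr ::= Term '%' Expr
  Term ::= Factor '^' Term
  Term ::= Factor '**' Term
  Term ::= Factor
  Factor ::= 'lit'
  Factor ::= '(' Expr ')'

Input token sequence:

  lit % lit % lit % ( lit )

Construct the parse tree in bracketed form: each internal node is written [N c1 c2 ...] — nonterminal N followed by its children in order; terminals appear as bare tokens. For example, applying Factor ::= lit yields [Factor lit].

[Expr [Term [Factor lit]] % [Expr [Term [Factor lit]] % [Expr [Term [Factor lit]] % [Expr [Term [Factor ( [Expr [Term [Factor lit]]] )]]]]]]

Expr
Term % Expr
Factor % Expr
lit % Expr
lit % Term % Expr
lit % Factor % Expr
lit % lit % Expr
lit % lit % Term % Expr
lit % lit % Factor % Expr
lit % lit % lit % Expr
lit % lit % lit % Term
lit % lit % lit % Factor
lit % lit % lit % ( Expr )
lit % lit % lit % ( Term )
lit % lit % lit % ( Factor )
lit % lit % lit % ( lit )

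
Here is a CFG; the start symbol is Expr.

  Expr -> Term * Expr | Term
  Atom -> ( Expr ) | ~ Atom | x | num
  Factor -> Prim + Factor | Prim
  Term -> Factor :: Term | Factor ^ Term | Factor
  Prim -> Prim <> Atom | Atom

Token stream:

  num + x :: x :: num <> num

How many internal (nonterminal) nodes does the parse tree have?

18

[Expr [Term [Factor [Prim [Atom num]] + [Factor [Prim [Atom x]]]] :: [Term [Factor [Prim [Atom x]]] :: [Term [Factor [Prim [Prim [Atom num]] <> [Atom num]]]]]]]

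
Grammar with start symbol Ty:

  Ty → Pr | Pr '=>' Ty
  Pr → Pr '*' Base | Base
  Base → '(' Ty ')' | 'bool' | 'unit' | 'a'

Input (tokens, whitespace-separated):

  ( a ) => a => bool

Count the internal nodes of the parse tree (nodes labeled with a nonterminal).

[Ty [Pr [Base ( [Ty [Pr [Base a]]] )]] => [Ty [Pr [Base a]] => [Ty [Pr [Base bool]]]]]

12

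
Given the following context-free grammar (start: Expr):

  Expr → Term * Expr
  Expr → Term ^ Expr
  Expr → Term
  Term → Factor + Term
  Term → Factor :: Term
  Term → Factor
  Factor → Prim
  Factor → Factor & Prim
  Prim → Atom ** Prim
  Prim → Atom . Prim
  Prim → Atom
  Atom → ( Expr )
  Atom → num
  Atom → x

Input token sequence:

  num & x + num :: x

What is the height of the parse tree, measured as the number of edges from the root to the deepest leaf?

[Expr [Term [Factor [Factor [Prim [Atom num]]] & [Prim [Atom x]]] + [Term [Factor [Prim [Atom num]]] :: [Term [Factor [Prim [Atom x]]]]]]]

7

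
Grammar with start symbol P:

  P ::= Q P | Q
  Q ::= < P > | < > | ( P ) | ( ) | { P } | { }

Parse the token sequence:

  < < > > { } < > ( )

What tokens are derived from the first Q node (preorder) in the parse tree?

< < > >

[P [Q < [P [Q < >]] >] [P [Q { }] [P [Q < >] [P [Q ( )]]]]]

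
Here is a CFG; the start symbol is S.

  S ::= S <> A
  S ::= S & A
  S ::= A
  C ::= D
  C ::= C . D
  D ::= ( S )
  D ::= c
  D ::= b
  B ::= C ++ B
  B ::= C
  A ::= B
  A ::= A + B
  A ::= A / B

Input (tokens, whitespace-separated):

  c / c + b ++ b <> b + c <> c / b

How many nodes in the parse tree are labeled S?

[S [S [S [A [A [A [B [C [D c]]]] / [B [C [D c]]]] + [B [C [D b]] ++ [B [C [D b]]]]]] <> [A [A [B [C [D b]]]] + [B [C [D c]]]]] <> [A [A [B [C [D c]]]] / [B [C [D b]]]]]

3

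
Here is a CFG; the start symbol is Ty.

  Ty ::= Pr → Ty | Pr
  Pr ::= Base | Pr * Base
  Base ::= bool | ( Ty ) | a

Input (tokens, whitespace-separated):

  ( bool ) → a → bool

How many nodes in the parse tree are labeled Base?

[Ty [Pr [Base ( [Ty [Pr [Base bool]]] )]] → [Ty [Pr [Base a]] → [Ty [Pr [Base bool]]]]]

4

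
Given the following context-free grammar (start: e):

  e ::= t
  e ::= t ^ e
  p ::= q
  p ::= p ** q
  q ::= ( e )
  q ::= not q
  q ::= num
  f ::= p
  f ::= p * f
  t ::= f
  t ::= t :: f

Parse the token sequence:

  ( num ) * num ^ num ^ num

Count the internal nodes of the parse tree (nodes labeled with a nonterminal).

23

[e [t [f [p [q ( [e [t [f [p [q num]]]]] )]] * [f [p [q num]]]]] ^ [e [t [f [p [q num]]]] ^ [e [t [f [p [q num]]]]]]]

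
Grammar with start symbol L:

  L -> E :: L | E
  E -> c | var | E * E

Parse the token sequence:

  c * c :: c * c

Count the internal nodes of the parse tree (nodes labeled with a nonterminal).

[L [E [E c] * [E c]] :: [L [E [E c] * [E c]]]]

8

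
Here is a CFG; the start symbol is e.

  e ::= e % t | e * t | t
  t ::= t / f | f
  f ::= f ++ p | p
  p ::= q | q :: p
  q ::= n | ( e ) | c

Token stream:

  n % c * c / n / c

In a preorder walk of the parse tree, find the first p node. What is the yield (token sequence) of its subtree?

[e [e [e [t [f [p [q n]]]]] % [t [f [p [q c]]]]] * [t [t [t [f [p [q c]]]] / [f [p [q n]]]] / [f [p [q c]]]]]

n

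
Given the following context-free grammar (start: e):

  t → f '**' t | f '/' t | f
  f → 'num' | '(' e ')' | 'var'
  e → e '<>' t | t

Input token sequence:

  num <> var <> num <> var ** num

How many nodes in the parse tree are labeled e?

[e [e [e [e [t [f num]]] <> [t [f var]]] <> [t [f num]]] <> [t [f var] ** [t [f num]]]]

4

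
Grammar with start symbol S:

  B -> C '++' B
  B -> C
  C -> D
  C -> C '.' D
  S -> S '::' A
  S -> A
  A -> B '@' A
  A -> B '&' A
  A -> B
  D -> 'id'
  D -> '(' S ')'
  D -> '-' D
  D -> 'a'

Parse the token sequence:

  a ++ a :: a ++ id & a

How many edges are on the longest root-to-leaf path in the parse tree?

7

[S [S [A [B [C [D a]] ++ [B [C [D a]]]]]] :: [A [B [C [D a]] ++ [B [C [D id]]]] & [A [B [C [D a]]]]]]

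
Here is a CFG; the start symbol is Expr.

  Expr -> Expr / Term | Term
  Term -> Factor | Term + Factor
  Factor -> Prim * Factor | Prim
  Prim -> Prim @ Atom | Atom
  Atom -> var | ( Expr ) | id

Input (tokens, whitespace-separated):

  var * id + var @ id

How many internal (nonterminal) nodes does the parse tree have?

[Expr [Term [Term [Factor [Prim [Atom var]] * [Factor [Prim [Atom id]]]]] + [Factor [Prim [Prim [Atom var]] @ [Atom id]]]]]

14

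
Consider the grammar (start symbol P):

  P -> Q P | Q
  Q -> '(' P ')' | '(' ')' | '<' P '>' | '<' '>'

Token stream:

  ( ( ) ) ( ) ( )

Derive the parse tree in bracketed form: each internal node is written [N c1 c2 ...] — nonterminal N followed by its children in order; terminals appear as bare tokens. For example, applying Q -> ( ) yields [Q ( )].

[P [Q ( [P [Q ( )]] )] [P [Q ( )] [P [Q ( )]]]]

P
Q P
( P ) P
( Q ) P
( ( ) ) P
( ( ) ) Q P
( ( ) ) ( ) P
( ( ) ) ( ) Q
( ( ) ) ( ) ( )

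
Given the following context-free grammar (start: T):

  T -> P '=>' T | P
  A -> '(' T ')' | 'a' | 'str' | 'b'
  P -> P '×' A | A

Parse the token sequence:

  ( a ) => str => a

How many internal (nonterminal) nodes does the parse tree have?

12

[T [P [A ( [T [P [A a]]] )]] => [T [P [A str]] => [T [P [A a]]]]]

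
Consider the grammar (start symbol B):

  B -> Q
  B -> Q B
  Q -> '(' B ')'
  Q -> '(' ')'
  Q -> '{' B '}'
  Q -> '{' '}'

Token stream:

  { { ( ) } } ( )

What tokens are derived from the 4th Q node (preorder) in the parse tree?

[B [Q { [B [Q { [B [Q ( )]] }]] }] [B [Q ( )]]]

( )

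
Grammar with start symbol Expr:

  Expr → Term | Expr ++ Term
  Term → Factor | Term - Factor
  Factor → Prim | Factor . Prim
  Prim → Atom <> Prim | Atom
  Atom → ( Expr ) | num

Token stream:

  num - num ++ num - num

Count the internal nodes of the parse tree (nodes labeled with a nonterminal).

18

[Expr [Expr [Term [Term [Factor [Prim [Atom num]]]] - [Factor [Prim [Atom num]]]]] ++ [Term [Term [Factor [Prim [Atom num]]]] - [Factor [Prim [Atom num]]]]]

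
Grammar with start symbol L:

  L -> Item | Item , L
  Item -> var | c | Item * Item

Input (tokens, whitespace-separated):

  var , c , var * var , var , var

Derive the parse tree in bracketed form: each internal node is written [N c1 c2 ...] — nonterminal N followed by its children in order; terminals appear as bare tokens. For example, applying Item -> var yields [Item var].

L
Item , L
var , L
var , Item , L
var , c , L
var , c , Item , L
var , c , Item * Item , L
var , c , var * Item , L
var , c , var * var , L
var , c , var * var , Item , L
var , c , var * var , var , L
var , c , var * var , var , Item
var , c , var * var , var , var

[L [Item var] , [L [Item c] , [L [Item [Item var] * [Item var]] , [L [Item var] , [L [Item var]]]]]]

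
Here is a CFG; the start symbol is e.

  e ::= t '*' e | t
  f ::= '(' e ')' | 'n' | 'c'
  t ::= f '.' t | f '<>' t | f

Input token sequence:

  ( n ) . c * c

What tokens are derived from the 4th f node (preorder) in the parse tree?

[e [t [f ( [e [t [f n]]] )] . [t [f c]]] * [e [t [f c]]]]

c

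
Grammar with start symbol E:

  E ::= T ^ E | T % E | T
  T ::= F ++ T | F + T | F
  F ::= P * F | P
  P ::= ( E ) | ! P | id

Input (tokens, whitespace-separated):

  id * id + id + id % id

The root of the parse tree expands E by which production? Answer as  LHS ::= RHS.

[E [T [F [P id] * [F [P id]]] + [T [F [P id]] + [T [F [P id]]]]] % [E [T [F [P id]]]]]

E ::= T % E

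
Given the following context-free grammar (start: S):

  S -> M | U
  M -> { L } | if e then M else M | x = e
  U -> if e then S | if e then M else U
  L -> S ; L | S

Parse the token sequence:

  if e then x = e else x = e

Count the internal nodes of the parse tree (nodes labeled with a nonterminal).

[S [M if e then [M x = e] else [M x = e]]]

4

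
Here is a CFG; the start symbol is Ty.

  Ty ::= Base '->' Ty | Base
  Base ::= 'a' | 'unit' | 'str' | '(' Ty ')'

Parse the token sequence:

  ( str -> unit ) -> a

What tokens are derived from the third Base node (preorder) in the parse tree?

unit

[Ty [Base ( [Ty [Base str] -> [Ty [Base unit]]] )] -> [Ty [Base a]]]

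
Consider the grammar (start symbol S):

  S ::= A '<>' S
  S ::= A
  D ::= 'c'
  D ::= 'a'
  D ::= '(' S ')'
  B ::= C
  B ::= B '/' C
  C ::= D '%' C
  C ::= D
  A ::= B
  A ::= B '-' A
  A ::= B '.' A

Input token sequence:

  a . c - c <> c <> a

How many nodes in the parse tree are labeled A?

[S [A [B [C [D a]]] . [A [B [C [D c]]] - [A [B [C [D c]]]]]] <> [S [A [B [C [D c]]]] <> [S [A [B [C [D a]]]]]]]

5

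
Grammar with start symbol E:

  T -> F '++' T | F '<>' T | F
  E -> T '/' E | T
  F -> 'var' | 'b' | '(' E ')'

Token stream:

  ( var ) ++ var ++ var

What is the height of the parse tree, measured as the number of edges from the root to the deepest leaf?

6

[E [T [F ( [E [T [F var]]] )] ++ [T [F var] ++ [T [F var]]]]]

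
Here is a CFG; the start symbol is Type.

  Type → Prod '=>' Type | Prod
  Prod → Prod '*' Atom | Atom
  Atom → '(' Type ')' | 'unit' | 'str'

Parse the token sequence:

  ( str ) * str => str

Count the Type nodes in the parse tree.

[Type [Prod [Prod [Atom ( [Type [Prod [Atom str]]] )]] * [Atom str]] => [Type [Prod [Atom str]]]]

3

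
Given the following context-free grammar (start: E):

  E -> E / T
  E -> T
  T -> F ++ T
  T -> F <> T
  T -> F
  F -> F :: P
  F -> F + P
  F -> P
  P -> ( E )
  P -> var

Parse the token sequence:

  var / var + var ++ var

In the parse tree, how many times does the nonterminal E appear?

[E [E [T [F [P var]]]] / [T [F [F [P var]] + [P var]] ++ [T [F [P var]]]]]

2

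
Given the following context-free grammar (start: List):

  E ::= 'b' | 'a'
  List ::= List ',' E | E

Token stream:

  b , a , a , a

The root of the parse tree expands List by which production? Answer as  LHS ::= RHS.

[List [List [List [List [E b]] , [E a]] , [E a]] , [E a]]

List ::= List ',' E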